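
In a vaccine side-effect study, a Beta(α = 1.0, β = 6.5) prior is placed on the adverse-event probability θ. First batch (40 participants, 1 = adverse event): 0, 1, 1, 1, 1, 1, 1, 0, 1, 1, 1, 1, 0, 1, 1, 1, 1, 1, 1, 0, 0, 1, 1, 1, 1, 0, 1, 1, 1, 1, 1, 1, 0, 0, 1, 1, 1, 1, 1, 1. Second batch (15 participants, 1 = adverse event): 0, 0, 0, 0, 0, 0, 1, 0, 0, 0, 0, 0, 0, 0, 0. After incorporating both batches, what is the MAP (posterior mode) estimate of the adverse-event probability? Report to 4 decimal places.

0.5455

The Beta prior is conjugate to a Binomial/Bernoulli likelihood; the update adds successes to α and failures to β.
After batch 1: Beta(1.0+32, 6.5+8) = Beta(33.0, 14.5).
After batch 2: Beta(33.0+1, 14.5+14) = Beta(34.0, 28.5).
Mode of Beta(a,b) for a,b>1 is (a−1)/(a+b−2) = 33.0/60.5 = 0.5455.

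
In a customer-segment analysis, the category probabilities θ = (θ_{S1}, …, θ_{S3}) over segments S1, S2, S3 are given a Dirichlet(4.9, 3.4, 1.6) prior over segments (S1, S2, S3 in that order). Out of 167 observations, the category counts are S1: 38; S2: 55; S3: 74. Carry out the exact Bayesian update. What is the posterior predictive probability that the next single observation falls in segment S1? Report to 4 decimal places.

The Dirichlet prior is conjugate to the Multinomial likelihood: each posterior αⱼ = prior αⱼ + observed count nⱼ.
Posterior concentration: (42.9, 58.4, 75.6), total = 176.9.
P(next = S1 | data) = α_{S1}/Σα = 0.2425.

0.2425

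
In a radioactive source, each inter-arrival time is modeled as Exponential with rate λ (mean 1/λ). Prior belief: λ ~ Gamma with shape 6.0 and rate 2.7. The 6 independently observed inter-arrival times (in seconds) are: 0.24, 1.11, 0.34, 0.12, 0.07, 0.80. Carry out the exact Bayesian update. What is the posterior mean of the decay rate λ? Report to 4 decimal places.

2.2305

With a Gamma(shape α, rate β) prior on the exponential rate λ, the posterior after n observations with total T = Σxᵢ is Gamma(α+n, β+T).
Sum of observations T = 2.68 seconds; n = 6.
Posterior: Gamma(6.0+6, 2.7+2.68) = Gamma(12.0, 5.38).
Posterior mean of λ = α/β = 12.0/5.38 = 2.2305.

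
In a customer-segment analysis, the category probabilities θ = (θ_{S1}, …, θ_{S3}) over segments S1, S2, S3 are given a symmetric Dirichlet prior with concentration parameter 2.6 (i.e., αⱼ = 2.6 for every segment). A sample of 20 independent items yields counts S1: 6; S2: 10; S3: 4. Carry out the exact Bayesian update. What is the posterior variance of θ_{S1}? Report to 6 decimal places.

0.007419

The Dirichlet prior is conjugate to the Multinomial likelihood: each posterior αⱼ = prior αⱼ + observed count nⱼ.
Posterior concentration: (8.6, 12.6, 6.6), total = 27.8.
Var[θ_j] = α_j(Σα−α_j)/((Σα)²(Σα+1)) = 8.6·19.2/(27.8²·28.8) = 0.007419.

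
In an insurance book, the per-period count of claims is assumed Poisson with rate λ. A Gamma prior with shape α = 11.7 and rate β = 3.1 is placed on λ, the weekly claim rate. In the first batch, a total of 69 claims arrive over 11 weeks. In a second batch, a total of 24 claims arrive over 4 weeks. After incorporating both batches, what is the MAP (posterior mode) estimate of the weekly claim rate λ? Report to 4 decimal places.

With a Gamma(shape α, rate β) prior, the Poisson likelihood is conjugate: the posterior is Gamma(α + ΣXᵢ, β + n).
After batch 1: Gamma(α+S, β+n) = Gamma(11.7+69, 3.1+11) = Gamma(80.7, 14.1).
After batch 2: Gamma(α+S, β+n) = Gamma(80.7+24, 14.1+4) = Gamma(104.7, 18.1).
Mode of Gamma(α,β) for α≥1 is (α−1)/β = 103.7/18.1 = 5.7293.

5.7293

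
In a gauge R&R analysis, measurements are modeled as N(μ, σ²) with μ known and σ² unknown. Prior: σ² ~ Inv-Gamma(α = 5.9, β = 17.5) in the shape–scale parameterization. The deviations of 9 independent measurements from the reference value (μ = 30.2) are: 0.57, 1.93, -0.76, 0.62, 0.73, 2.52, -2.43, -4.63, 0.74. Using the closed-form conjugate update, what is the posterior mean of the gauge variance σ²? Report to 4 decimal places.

3.9779

With known mean μ and an Inverse-Gamma(α, β) prior on σ², the Normal likelihood is conjugate: posterior is Inv-Gamma(α + n/2, β + Σ(xᵢ−μ)²/2).
Σ(xᵢ−μ)² = (0.57)² + (1.93)² + (-0.76)² + (0.62)² + (0.73)² + (2.52)² + (-2.43)² + (-4.63)² + (0.74)² = 39.7845.
Posterior: Inv-Gamma(5.9 + 9/2, 17.5 + 39.7845/2) = Inv-Gamma(10.40, 37.39225).
E[σ²|data] = β/(α−1) = 37.39225/9.40 = 3.9779.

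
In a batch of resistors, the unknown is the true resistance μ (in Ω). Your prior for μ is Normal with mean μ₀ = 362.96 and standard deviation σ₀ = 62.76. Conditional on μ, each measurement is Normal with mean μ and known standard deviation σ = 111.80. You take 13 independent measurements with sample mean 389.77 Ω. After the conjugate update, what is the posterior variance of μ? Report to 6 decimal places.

For Normal data with known variance σ², a Normal(μ₀, σ₀²) prior on μ is conjugate. Posterior precision = 1/σ₀² + n/σ²; posterior mean is the precision-weighted average of μ₀ and x̄.
σ₀² = 62.76² = 3938.8176, σ² = 111.80² = 12499.24; σ² + n·σ₀² = 12499.24 + 13·3938.8176 = 63703.8688.
Posterior precision = 1/σ₀² + n/σ² = 1/3938.8176 + 13/12499.24 = (σ² + n·σ₀²)/(σ₀²σ²) = 63703.8688/(3938.8176·12499.24); posterior variance σₙ² = σ₀²σ²/(σ² + n·σ₀²) = 3938.8176·12499.24/63703.8688 = 772.829460.

772.829460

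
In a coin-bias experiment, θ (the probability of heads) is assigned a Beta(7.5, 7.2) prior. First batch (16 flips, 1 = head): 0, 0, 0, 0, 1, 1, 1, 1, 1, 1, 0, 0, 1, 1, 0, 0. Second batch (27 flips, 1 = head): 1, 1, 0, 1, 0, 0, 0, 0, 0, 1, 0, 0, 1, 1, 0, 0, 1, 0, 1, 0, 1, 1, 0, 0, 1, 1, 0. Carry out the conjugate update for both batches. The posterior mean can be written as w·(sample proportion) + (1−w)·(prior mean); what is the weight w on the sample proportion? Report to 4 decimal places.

0.7452

The Beta prior is conjugate to a Binomial/Bernoulli likelihood; the update adds successes to α and failures to β.
Total number of flips: n = 16 + 27 = 43.
Posterior mean = (α₀+k)/(α₀+β₀+n) = [n/(α₀+β₀+n)]·(k/n) + [(α₀+β₀)/(α₀+β₀+n)]·α₀/(α₀+β₀), so only n and the prior enter the weight.
The weight on the data is w = n/(α₀+β₀+n) = 43/(7.5+7.2+43) = 43/57.7 = 0.7452.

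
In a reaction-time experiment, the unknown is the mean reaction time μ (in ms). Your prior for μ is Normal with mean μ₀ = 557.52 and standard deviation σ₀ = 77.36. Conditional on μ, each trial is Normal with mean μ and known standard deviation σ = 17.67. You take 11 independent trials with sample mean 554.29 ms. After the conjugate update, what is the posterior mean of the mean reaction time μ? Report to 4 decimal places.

For Normal data with known variance σ², a Normal(μ₀, σ₀²) prior on μ is conjugate. Posterior precision = 1/σ₀² + n/σ²; posterior mean is the precision-weighted average of μ₀ and x̄.
n·x̄ = 11·554.29 = 6097.19.
σ₀² = 77.36² = 5984.5696, σ² = 17.67² = 312.2289; σ² + n·σ₀² = 312.2289 + 11·5984.5696 = 66142.4945.
Posterior mean = (μ₀/σ₀² + n·x̄/σ²)/(1/σ₀² + n/σ²) = (σ²·μ₀ + σ₀²·n·x̄)/(σ² + n·σ₀²) = (312.2289·557.52 + 5984.5696·6097.19)/66142.4945 = 36663131.775752/66142.4945 = 554.3052.

554.3052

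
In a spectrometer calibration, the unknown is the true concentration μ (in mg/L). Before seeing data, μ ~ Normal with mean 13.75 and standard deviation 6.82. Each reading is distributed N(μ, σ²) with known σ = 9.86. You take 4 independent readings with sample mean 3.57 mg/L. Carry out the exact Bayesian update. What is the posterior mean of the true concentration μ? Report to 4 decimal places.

For Normal data with known variance σ², a Normal(μ₀, σ₀²) prior on μ is conjugate. Posterior precision = 1/σ₀² + n/σ²; posterior mean is the precision-weighted average of μ₀ and x̄.
n·x̄ = 4·3.57 = 14.28.
σ₀² = 6.82² = 46.5124, σ² = 9.86² = 97.2196; σ² + n·σ₀² = 97.2196 + 4·46.5124 = 283.2692.
Posterior mean = (μ₀/σ₀² + n·x̄/σ²)/(1/σ₀² + n/σ²) = (σ²·μ₀ + σ₀²·n·x̄)/(σ² + n·σ₀²) = (97.2196·13.75 + 46.5124·14.28)/283.2692 = 2000.966572/283.2692 = 7.0638.

7.0638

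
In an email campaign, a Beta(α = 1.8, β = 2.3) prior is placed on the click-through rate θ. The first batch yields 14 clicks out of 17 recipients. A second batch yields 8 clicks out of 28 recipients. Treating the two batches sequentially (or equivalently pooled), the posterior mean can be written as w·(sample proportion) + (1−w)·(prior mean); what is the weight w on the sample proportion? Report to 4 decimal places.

The Beta prior is conjugate to a Binomial/Bernoulli likelihood; the update adds successes to α and failures to β.
Total number of recipients: n = 17 + 28 = 45.
Posterior mean = (α₀+k)/(α₀+β₀+n) = [n/(α₀+β₀+n)]·(k/n) + [(α₀+β₀)/(α₀+β₀+n)]·α₀/(α₀+β₀), so only n and the prior enter the weight.
The weight on the data is w = n/(α₀+β₀+n) = 45/(1.8+2.3+45) = 45/49.1 = 0.9165.

0.9165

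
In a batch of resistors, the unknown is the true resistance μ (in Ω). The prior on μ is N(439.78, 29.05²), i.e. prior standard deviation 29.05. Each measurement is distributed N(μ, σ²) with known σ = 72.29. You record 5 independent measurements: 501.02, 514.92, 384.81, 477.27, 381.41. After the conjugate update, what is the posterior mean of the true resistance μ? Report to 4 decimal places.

For Normal data with known variance σ², a Normal(μ₀, σ₀²) prior on μ is conjugate. Posterior precision = 1/σ₀² + n/σ²; posterior mean is the precision-weighted average of μ₀ and x̄.
Σxᵢ = 501.02 + 514.92 + 384.81 + 477.27 + 381.41 = 2259.43, so n·x̄ = 2259.43.
σ₀² = 29.05² = 843.9025, σ² = 72.29² = 5225.8441; σ² + n·σ₀² = 5225.8441 + 5·843.9025 = 9445.3566.
Posterior mean = (μ₀/σ₀² + n·x̄/σ²)/(1/σ₀² + n/σ²) = (σ²·μ₀ + σ₀²·n·x̄)/(σ² + n·σ₀²) = (5225.8441·439.78 + 843.9025·2259.43)/9445.3566 = 4204960.343873/9445.3566 = 445.1881.

445.1881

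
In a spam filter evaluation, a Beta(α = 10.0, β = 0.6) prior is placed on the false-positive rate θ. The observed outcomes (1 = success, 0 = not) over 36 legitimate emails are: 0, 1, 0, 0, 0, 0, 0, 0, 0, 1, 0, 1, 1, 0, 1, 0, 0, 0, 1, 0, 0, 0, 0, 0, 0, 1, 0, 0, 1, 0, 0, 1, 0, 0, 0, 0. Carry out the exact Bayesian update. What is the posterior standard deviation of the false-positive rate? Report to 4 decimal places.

0.0712

The Beta prior is conjugate to a Binomial/Bernoulli likelihood; the update adds successes to α and failures to β.
Posterior: Beta(α+k, β+n−k) = Beta(10.0+9, 0.6+27) = Beta(19.0, 27.6).
Var = αβ/((α+β)²(α+β+1)) = 19.0·27.6/(46.6²·47.6) = 0.00507322; SD = √0.00507322 = 0.0712.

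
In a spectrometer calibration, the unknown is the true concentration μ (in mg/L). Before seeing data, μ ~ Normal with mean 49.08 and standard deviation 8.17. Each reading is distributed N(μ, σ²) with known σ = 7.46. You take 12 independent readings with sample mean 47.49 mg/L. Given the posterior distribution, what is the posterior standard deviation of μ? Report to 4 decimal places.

2.0824

For Normal data with known variance σ², a Normal(μ₀, σ₀²) prior on μ is conjugate. Posterior precision = 1/σ₀² + n/σ²; posterior mean is the precision-weighted average of μ₀ and x̄.
σ₀² = 8.17² = 66.7489, σ² = 7.46² = 55.6516; σ² + n·σ₀² = 55.6516 + 12·66.7489 = 856.6384.
Posterior precision = 1/σ₀² + n/σ² = 1/66.7489 + 12/55.6516 = (σ² + n·σ₀²)/(σ₀²σ²) = 856.6384/(66.7489·55.6516); posterior variance σₙ² = σ₀²σ²/(σ² + n·σ₀²) = 66.7489·55.6516/856.6384 = 4.336349.
Posterior SD = √σₙ² = √(66.7489·55.6516/856.6384) = 2.0824.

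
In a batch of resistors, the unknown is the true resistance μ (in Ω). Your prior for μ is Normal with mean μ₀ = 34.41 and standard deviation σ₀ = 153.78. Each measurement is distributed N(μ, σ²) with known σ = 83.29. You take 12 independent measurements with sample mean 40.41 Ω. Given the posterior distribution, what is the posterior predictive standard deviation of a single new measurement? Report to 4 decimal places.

86.6114

For Normal data with known variance σ², a Normal(μ₀, σ₀²) prior on μ is conjugate. Posterior precision = 1/σ₀² + n/σ²; posterior mean is the precision-weighted average of μ₀ and x̄.
σ₀² = 153.78² = 23648.2884, σ² = 83.29² = 6937.2241; σ² + n·σ₀² = 6937.2241 + 12·23648.2884 = 290716.6849.
Posterior precision = 1/σ₀² + n/σ² = 1/23648.2884 + 12/6937.2241 = (σ² + n·σ₀²)/(σ₀²σ²) = 290716.6849/(23648.2884·6937.2241); posterior variance σₙ² = σ₀²σ²/(σ² + n·σ₀²) = 23648.2884·6937.2241/290716.6849 = 564.307055.
Predictive variance for one new observation = σₙ² + σ² = 23648.2884·6937.2241/290716.6849 + 6937.2241 = σ²·(σ₀² + 290716.6849)/290716.6849 = 6937.2241·314364.9733/290716.6849 = 7501.531155; SD = √(6937.2241·314364.9733/290716.6849) = 86.6114.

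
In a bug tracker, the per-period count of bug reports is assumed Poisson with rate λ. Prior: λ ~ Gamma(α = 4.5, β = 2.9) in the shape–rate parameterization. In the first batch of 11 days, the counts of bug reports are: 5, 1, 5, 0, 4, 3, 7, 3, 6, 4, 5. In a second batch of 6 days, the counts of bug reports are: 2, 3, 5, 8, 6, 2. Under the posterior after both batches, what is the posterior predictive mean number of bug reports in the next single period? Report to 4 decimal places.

With a Gamma(shape α, rate β) prior, the Poisson likelihood is conjugate: the posterior is Gamma(α + ΣXᵢ, β + n).
Batch 1: sum of counts S = 43 over n = 11 days.
After batch 1: Gamma(α+S, β+n) = Gamma(4.5+43, 2.9+11) = Gamma(47.5, 13.9).
Batch 2: sum of counts S = 26 over n = 6 days.
After batch 2: Gamma(α+S, β+n) = Gamma(47.5+26, 13.9+6) = Gamma(73.5, 19.9).
The predictive distribution for one future period is NegBinom with mean α/β = 3.6935.

3.6935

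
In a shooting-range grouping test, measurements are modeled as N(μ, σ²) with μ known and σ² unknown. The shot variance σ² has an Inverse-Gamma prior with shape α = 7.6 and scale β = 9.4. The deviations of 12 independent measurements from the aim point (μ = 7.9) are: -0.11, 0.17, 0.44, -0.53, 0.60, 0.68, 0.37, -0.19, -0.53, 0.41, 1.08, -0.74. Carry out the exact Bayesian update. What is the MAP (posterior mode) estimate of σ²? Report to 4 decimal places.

With known mean μ and an Inverse-Gamma(α, β) prior on σ², the Normal likelihood is conjugate: posterior is Inv-Gamma(α + n/2, β + Σ(xᵢ−μ)²/2).
Σ(xᵢ−μ)² = (-0.11)² + (0.17)² + (0.44)² + (-0.53)² + (0.60)² + (0.68)² + (0.37)² + (-0.19)² + (-0.53)² + (0.41)² + (1.08)² + (-0.74)² = 3.6739.
Posterior: Inv-Gamma(7.6 + 12/2, 9.4 + 3.6739/2) = Inv-Gamma(13.60, 11.23695).
Mode = β/(α+1) = 11.23695/14.60 = 0.7697.

0.7697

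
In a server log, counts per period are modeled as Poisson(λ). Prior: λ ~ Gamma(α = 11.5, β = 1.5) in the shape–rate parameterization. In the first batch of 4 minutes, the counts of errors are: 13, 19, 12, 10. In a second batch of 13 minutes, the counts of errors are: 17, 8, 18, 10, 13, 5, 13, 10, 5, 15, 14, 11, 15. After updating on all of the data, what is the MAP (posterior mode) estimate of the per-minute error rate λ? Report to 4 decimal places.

With a Gamma(shape α, rate β) prior, the Poisson likelihood is conjugate: the posterior is Gamma(α + ΣXᵢ, β + n).
Batch 1: sum of counts S = 54 over n = 4 minutes.
After batch 1: Gamma(α+S, β+n) = Gamma(11.5+54, 1.5+4) = Gamma(65.5, 5.5).
Batch 2: sum of counts S = 154 over n = 13 minutes.
After batch 2: Gamma(α+S, β+n) = Gamma(65.5+154, 5.5+13) = Gamma(219.5, 18.5).
Mode of Gamma(α,β) for α≥1 is (α−1)/β = 218.5/18.5 = 11.8108.

11.8108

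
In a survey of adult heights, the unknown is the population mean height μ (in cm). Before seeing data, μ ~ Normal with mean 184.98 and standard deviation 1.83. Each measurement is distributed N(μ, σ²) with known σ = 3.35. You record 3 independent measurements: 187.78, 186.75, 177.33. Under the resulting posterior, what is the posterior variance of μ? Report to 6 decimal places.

For Normal data with known variance σ², a Normal(μ₀, σ₀²) prior on μ is conjugate. Posterior precision = 1/σ₀² + n/σ²; posterior mean is the precision-weighted average of μ₀ and x̄.
σ₀² = 1.83² = 3.3489, σ² = 3.35² = 11.2225; σ² + n·σ₀² = 11.2225 + 3·3.3489 = 21.2692.
Posterior precision = 1/σ₀² + n/σ² = 1/3.3489 + 3/11.2225 = (σ² + n·σ₀²)/(σ₀²σ²) = 21.2692/(3.3489·11.2225); posterior variance σₙ² = σ₀²σ²/(σ² + n·σ₀²) = 3.3489·11.2225/21.2692 = 1.767017.

1.767017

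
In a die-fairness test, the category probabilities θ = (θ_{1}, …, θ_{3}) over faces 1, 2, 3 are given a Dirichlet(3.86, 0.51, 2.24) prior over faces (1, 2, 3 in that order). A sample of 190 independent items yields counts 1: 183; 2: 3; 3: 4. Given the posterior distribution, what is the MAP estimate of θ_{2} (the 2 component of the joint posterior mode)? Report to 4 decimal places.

0.0130

The Dirichlet prior is conjugate to the Multinomial likelihood: each posterior αⱼ = prior αⱼ + observed count nⱼ.
Posterior concentration: (186.86, 3.51, 6.24), total = 196.61.
Joint mode component: (α_{2}−1)/(Σα−K) = 2.51/193.61 = 0.0130.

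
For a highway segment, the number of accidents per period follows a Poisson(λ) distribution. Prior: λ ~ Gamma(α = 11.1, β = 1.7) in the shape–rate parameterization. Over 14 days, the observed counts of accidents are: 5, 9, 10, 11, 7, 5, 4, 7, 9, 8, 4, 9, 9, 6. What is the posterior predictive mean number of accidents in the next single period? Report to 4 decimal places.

With a Gamma(shape α, rate β) prior, the Poisson likelihood is conjugate: the posterior is Gamma(α + ΣXᵢ, β + n).
Sum of counts S = 103 over n = 14 days.
Posterior: Gamma(α+S, β+n) = Gamma(11.1+103, 1.7+14) = Gamma(114.1, 15.7).
The predictive distribution for one future period is NegBinom with mean α/β = 7.2675.

7.2675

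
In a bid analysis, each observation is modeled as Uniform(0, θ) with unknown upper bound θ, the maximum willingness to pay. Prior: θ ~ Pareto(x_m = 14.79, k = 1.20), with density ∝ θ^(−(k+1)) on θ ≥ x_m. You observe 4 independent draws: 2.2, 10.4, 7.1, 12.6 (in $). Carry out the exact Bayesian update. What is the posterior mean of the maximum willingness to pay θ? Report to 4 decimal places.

A Pareto(scale x_m, shape k) prior on the upper bound θ of Uniform(0, θ) is conjugate: posterior is Pareto(max(x_m, max xᵢ), k + n).
Sample maximum = 12.6; prior scale x_m = 14.79 → posterior scale = max = 14.79.
Posterior shape = 1.20 + 4 = 5.20.
E[θ|data] = k·x_m/(k−1) = 5.20·14.79/4.20 = 18.3114.

18.3114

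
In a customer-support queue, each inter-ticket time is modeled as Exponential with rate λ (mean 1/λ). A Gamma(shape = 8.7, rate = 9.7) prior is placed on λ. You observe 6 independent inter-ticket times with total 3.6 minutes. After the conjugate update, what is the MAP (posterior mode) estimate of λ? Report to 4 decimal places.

1.0301

With a Gamma(shape α, rate β) prior on the exponential rate λ, the posterior after n observations with total T = Σxᵢ is Gamma(α+n, β+T).
Posterior: Gamma(8.7+6, 9.7+3.6) = Gamma(14.7, 13.3).
Mode = (α−1)/β = 1.0301.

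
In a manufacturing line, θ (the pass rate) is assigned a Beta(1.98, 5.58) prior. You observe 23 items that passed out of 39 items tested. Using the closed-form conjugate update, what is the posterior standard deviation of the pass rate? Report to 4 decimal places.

0.0723

The Beta prior is conjugate to a Binomial/Bernoulli likelihood; the update adds successes to α and failures to β.
Posterior: Beta(α+k, β+n−k) = Beta(1.98+23, 5.58+16) = Beta(24.98, 21.58).
Var = αβ/((α+β)²(α+β+1)) = 24.98·21.58/(46.56²·47.56) = 0.00522849; SD = √0.00522849 = 0.0723.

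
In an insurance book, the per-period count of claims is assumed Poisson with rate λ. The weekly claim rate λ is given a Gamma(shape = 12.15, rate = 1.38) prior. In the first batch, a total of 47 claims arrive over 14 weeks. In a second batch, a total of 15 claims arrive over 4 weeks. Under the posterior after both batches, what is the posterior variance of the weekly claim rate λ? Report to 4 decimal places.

0.1974

With a Gamma(shape α, rate β) prior, the Poisson likelihood is conjugate: the posterior is Gamma(α + ΣXᵢ, β + n).
After batch 1: Gamma(α+S, β+n) = Gamma(12.15+47, 1.38+14) = Gamma(59.15, 15.38).
After batch 2: Gamma(α+S, β+n) = Gamma(59.15+15, 15.38+4) = Gamma(74.15, 19.38).
Var = α/β² = 74.15/19.38² = 0.1974.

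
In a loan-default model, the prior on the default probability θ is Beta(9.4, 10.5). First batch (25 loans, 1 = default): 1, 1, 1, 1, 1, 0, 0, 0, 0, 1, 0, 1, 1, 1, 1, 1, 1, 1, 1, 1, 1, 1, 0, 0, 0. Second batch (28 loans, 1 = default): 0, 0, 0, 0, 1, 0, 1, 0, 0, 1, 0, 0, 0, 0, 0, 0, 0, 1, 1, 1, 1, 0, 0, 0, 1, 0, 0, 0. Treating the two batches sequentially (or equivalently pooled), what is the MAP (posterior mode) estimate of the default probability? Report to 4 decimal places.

The Beta prior is conjugate to a Binomial/Bernoulli likelihood; the update adds successes to α and failures to β.
After batch 1: Beta(9.4+17, 10.5+8) = Beta(26.4, 18.5).
After batch 2: Beta(26.4+8, 18.5+20) = Beta(34.4, 38.5).
Mode of Beta(a,b) for a,b>1 is (a−1)/(a+b−2) = 33.4/70.9 = 0.4711.

0.4711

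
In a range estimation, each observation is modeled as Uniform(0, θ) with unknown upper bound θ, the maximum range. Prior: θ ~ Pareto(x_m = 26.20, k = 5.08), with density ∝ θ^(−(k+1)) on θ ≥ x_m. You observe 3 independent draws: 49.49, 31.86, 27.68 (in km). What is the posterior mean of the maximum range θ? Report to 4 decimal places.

56.4801

A Pareto(scale x_m, shape k) prior on the upper bound θ of Uniform(0, θ) is conjugate: posterior is Pareto(max(x_m, max xᵢ), k + n).
Sample maximum = 49.49; prior scale x_m = 26.20 → posterior scale = max = 49.49.
Posterior shape = 5.08 + 3 = 8.08.
E[θ|data] = k·x_m/(k−1) = 8.08·49.49/7.08 = 56.4801.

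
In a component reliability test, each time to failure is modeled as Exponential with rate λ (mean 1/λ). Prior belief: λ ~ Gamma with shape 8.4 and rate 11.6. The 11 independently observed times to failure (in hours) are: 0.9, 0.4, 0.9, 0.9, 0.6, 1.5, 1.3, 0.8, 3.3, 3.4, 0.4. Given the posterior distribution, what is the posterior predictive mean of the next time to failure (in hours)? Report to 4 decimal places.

With a Gamma(shape α, rate β) prior on the exponential rate λ, the posterior after n observations with total T = Σxᵢ is Gamma(α+n, β+T).
Sum of observations T = 14.4 hours; n = 11.
Posterior: Gamma(8.4+11, 11.6+14.4) = Gamma(19.4, 26.0).
The predictive distribution for the next observation is Lomax; its mean is β/(α−1) = 26.0/18.4 = 1.4130.

1.4130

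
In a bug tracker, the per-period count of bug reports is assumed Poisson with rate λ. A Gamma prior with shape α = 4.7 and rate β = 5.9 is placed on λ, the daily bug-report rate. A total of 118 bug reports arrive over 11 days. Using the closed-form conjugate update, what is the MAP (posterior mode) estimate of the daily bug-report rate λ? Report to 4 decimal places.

With a Gamma(shape α, rate β) prior, the Poisson likelihood is conjugate: the posterior is Gamma(α + ΣXᵢ, β + n).
Posterior: Gamma(α+S, β+n) = Gamma(4.7+118, 5.9+11) = Gamma(122.7, 16.9).
Mode of Gamma(α,β) for α≥1 is (α−1)/β = 121.7/16.9 = 7.2012.

7.2012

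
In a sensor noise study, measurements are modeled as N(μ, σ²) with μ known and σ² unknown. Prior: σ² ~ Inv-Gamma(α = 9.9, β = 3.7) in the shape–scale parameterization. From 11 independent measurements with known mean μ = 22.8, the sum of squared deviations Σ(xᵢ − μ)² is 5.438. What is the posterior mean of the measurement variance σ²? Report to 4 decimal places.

0.4458

With known mean μ and an Inverse-Gamma(α, β) prior on σ², the Normal likelihood is conjugate: posterior is Inv-Gamma(α + n/2, β + Σ(xᵢ−μ)²/2).
Posterior: Inv-Gamma(9.9 + 11/2, 3.7 + 5.438/2) = Inv-Gamma(15.40, 6.4190).
E[σ²|data] = β/(α−1) = 6.4190/14.40 = 0.4458.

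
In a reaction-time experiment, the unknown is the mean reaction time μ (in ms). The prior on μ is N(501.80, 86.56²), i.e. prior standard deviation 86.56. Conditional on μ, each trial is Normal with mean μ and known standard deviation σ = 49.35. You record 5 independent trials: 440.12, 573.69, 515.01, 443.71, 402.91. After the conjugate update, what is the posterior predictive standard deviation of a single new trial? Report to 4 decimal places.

53.7845

For Normal data with known variance σ², a Normal(μ₀, σ₀²) prior on μ is conjugate. Posterior precision = 1/σ₀² + n/σ²; posterior mean is the precision-weighted average of μ₀ and x̄.
σ₀² = 86.56² = 7492.6336, σ² = 49.35² = 2435.4225; σ² + n·σ₀² = 2435.4225 + 5·7492.6336 = 39898.5905.
Posterior precision = 1/σ₀² + n/σ² = 1/7492.6336 + 5/2435.4225 = (σ² + n·σ₀²)/(σ₀²σ²) = 39898.5905/(7492.6336·2435.4225); posterior variance σₙ² = σ₀²σ²/(σ² + n·σ₀²) = 7492.6336·2435.4225/39898.5905 = 457.352709.
Predictive variance for one new observation = σₙ² + σ² = 7492.6336·2435.4225/39898.5905 + 2435.4225 = σ²·(σ₀² + 39898.5905)/39898.5905 = 2435.4225·47391.2241/39898.5905 = 2892.775209; SD = √(2435.4225·47391.2241/39898.5905) = 53.7845.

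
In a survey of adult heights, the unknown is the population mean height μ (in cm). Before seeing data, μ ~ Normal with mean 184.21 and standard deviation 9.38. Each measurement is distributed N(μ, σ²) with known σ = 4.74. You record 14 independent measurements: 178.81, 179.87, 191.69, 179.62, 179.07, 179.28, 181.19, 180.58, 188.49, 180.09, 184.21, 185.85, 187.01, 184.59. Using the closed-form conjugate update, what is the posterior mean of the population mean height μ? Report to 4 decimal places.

182.9059

For Normal data with known variance σ², a Normal(μ₀, σ₀²) prior on μ is conjugate. Posterior precision = 1/σ₀² + n/σ²; posterior mean is the precision-weighted average of μ₀ and x̄.
Σxᵢ = 178.81 + 179.87 + 191.69 + 179.62 + 179.07 + 179.28 + 181.19 + 180.58 + 188.49 + 180.09 + 184.21 + 185.85 + 187.01 + 184.59 = 2560.35, so n·x̄ = 2560.35.
σ₀² = 9.38² = 87.9844, σ² = 4.74² = 22.4676; σ² + n·σ₀² = 22.4676 + 14·87.9844 = 1254.2492.
Posterior mean = (μ₀/σ₀² + n·x̄/σ²)/(1/σ₀² + n/σ²) = (σ²·μ₀ + σ₀²·n·x̄)/(σ² + n·σ₀²) = (22.4676·184.21 + 87.9844·2560.35)/1254.2492 = 229409.615136/1254.2492 = 182.9059.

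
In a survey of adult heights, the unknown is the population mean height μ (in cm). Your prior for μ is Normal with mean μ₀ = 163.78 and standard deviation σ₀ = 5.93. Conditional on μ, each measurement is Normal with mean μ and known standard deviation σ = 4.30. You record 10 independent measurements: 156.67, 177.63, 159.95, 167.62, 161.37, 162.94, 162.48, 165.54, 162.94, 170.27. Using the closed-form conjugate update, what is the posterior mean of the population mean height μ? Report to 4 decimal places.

164.6930

For Normal data with known variance σ², a Normal(μ₀, σ₀²) prior on μ is conjugate. Posterior precision = 1/σ₀² + n/σ²; posterior mean is the precision-weighted average of μ₀ and x̄.
Σxᵢ = 156.67 + 177.63 + 159.95 + 167.62 + 161.37 + 162.94 + 162.48 + 165.54 + 162.94 + 170.27 = 1647.41, so n·x̄ = 1647.41.
σ₀² = 5.93² = 35.1649, σ² = 4.30² = 18.49; σ² + n·σ₀² = 18.49 + 10·35.1649 = 370.139.
Posterior mean = (μ₀/σ₀² + n·x̄/σ²)/(1/σ₀² + n/σ²) = (σ²·μ₀ + σ₀²·n·x̄)/(σ² + n·σ₀²) = (18.49·163.78 + 35.1649·1647.41)/370.139 = 60959.300109/370.139 = 164.6930.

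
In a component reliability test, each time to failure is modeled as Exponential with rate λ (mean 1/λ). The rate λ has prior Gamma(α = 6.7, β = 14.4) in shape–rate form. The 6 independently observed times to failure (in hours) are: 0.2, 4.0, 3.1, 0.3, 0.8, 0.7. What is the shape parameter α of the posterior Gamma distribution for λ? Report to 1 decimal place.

12.7

With a Gamma(shape α, rate β) prior on the exponential rate λ, the posterior after n observations with total T = Σxᵢ is Gamma(α+n, β+T).
Sum of observations T = 9.1 hours; n = 6.
Posterior: Gamma(6.7+6, 14.4+9.1) = Gamma(12.7, 23.5).
Posterior α = 12.7.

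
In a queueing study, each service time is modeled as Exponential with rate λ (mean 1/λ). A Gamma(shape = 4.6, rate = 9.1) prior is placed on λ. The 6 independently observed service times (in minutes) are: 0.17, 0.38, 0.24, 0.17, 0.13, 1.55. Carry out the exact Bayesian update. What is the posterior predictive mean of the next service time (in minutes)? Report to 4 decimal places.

1.2229

With a Gamma(shape α, rate β) prior on the exponential rate λ, the posterior after n observations with total T = Σxᵢ is Gamma(α+n, β+T).
Sum of observations T = 2.64 minutes; n = 6.
Posterior: Gamma(4.6+6, 9.1+2.64) = Gamma(10.6, 11.74).
The predictive distribution for the next observation is Lomax; its mean is β/(α−1) = 11.74/9.6 = 1.2229.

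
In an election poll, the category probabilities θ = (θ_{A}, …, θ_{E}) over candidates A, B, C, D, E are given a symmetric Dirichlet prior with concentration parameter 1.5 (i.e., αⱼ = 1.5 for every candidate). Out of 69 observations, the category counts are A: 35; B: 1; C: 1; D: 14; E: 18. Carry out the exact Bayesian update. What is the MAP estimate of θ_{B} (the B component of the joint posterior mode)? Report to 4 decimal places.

0.0210

The Dirichlet prior is conjugate to the Multinomial likelihood: each posterior αⱼ = prior αⱼ + observed count nⱼ.
Posterior concentration: (36.5, 2.5, 2.5, 15.5, 19.5), total = 76.5.
Joint mode component: (α_{B}−1)/(Σα−K) = 1.5/71.5 = 0.0210.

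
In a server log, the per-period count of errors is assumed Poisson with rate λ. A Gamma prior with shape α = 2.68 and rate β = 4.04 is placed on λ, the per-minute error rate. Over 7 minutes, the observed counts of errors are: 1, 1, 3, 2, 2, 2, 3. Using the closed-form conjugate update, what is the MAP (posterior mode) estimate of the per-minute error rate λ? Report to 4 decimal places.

1.4203

With a Gamma(shape α, rate β) prior, the Poisson likelihood is conjugate: the posterior is Gamma(α + ΣXᵢ, β + n).
Sum of counts S = 14 over n = 7 minutes.
Posterior: Gamma(α+S, β+n) = Gamma(2.68+14, 4.04+7) = Gamma(16.68, 11.04).
Mode of Gamma(α,β) for α≥1 is (α−1)/β = 15.68/11.04 = 1.4203.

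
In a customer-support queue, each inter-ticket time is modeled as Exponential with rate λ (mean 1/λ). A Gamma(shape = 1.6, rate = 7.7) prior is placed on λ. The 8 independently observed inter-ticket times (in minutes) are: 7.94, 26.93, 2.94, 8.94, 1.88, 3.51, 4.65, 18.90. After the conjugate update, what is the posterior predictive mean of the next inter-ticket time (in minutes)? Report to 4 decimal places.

With a Gamma(shape α, rate β) prior on the exponential rate λ, the posterior after n observations with total T = Σxᵢ is Gamma(α+n, β+T).
Sum of observations T = 75.69 minutes; n = 8.
Posterior: Gamma(1.6+8, 7.7+75.69) = Gamma(9.6, 83.39).
The predictive distribution for the next observation is Lomax; its mean is β/(α−1) = 83.39/8.6 = 9.6965.

9.6965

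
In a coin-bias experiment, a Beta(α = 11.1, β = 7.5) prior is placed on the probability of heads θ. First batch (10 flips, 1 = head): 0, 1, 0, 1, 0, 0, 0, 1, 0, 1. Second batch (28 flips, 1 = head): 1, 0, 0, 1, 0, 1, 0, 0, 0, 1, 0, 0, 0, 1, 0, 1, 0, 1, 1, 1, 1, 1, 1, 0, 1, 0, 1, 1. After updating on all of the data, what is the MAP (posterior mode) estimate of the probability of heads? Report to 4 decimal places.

0.5330

The Beta prior is conjugate to a Binomial/Bernoulli likelihood; the update adds successes to α and failures to β.
After batch 1: Beta(11.1+4, 7.5+6) = Beta(15.1, 13.5).
After batch 2: Beta(15.1+15, 13.5+13) = Beta(30.1, 26.5).
Mode of Beta(a,b) for a,b>1 is (a−1)/(a+b−2) = 29.1/54.6 = 0.5330.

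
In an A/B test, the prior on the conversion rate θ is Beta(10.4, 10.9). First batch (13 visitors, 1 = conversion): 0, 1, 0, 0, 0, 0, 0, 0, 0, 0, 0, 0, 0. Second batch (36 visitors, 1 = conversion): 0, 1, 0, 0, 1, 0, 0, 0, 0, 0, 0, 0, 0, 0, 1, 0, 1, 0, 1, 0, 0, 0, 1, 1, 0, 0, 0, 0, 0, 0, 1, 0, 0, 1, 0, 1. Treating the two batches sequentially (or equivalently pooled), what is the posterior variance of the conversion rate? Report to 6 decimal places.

The Beta prior is conjugate to a Binomial/Bernoulli likelihood; the update adds successes to α and failures to β.
After batch 1: Beta(10.4+1, 10.9+12) = Beta(11.4, 22.9).
After batch 2: Beta(11.4+10, 22.9+26) = Beta(21.4, 48.9).
Var = αβ/((α+β)²(α+β+1)) = 21.4·48.9/(70.3²·71.3) = 0.002970.

0.002970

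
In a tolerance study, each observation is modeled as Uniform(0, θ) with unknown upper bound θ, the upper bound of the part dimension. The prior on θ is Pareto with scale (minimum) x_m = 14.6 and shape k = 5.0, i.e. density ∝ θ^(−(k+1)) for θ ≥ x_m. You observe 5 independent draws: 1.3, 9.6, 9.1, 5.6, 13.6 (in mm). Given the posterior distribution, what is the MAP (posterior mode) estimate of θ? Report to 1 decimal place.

A Pareto(scale x_m, shape k) prior on the upper bound θ of Uniform(0, θ) is conjugate: posterior is Pareto(max(x_m, max xᵢ), k + n).
Sample maximum = 13.6; prior scale x_m = 14.6 → posterior scale = max = 14.6.
Posterior shape = 5.0 + 5 = 10.0.
The Pareto density is decreasing on [x_m, ∞), so the mode is x_m = 14.6.

14.6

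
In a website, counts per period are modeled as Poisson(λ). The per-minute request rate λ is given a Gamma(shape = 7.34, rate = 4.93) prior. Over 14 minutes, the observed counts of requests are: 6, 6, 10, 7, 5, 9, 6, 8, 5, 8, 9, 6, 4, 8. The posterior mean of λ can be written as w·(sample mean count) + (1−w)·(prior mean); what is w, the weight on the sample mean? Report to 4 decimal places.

With a Gamma(shape α, rate β) prior, the Poisson likelihood is conjugate: the posterior is Gamma(α + ΣXᵢ, β + n).
Posterior mean = (α₀+S)/(β₀+n) = [n/(β₀+n)]·(S/n) + [β₀/(β₀+n)]·(α₀/β₀), so only n and β₀ enter the weight.
Weight on data w = n/(β₀+n) = 14/(4.93+14) = 14/18.93 = 0.7396.

0.7396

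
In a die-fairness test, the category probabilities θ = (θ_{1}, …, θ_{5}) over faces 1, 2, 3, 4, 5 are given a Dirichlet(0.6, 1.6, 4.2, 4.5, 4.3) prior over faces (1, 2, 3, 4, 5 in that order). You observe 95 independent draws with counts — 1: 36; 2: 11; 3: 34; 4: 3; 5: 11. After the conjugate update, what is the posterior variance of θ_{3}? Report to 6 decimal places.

The Dirichlet prior is conjugate to the Multinomial likelihood: each posterior αⱼ = prior αⱼ + observed count nⱼ.
Posterior concentration: (36.6, 12.6, 38.2, 7.5, 15.3), total = 110.2.
Var[θ_j] = α_j(Σα−α_j)/((Σα)²(Σα+1)) = 38.2·72.0/(110.2²·111.2) = 0.002037.

0.002037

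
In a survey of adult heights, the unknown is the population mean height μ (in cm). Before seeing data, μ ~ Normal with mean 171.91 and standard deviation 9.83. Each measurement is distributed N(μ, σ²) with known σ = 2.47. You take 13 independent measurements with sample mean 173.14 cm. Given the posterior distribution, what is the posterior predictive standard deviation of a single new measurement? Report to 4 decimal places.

For Normal data with known variance σ², a Normal(μ₀, σ₀²) prior on μ is conjugate. Posterior precision = 1/σ₀² + n/σ²; posterior mean is the precision-weighted average of μ₀ and x̄.
σ₀² = 9.83² = 96.6289, σ² = 2.47² = 6.1009; σ² + n·σ₀² = 6.1009 + 13·96.6289 = 1262.2766.
Posterior precision = 1/σ₀² + n/σ² = 1/96.6289 + 13/6.1009 = (σ² + n·σ₀²)/(σ₀²σ²) = 1262.2766/(96.6289·6.1009); posterior variance σₙ² = σ₀²σ²/(σ² + n·σ₀²) = 96.6289·6.1009/1262.2766 = 0.467032.
Predictive variance for one new observation = σₙ² + σ² = 96.6289·6.1009/1262.2766 + 6.1009 = σ²·(σ₀² + 1262.2766)/1262.2766 = 6.1009·1358.9055/1262.2766 = 6.567932; SD = √(6.1009·1358.9055/1262.2766) = 2.5628.

2.5628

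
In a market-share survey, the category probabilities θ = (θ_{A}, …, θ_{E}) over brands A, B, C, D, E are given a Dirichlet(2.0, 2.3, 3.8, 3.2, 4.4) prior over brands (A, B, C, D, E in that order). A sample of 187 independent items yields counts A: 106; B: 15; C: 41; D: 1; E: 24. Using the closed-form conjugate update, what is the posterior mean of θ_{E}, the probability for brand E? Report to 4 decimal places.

0.1401

The Dirichlet prior is conjugate to the Multinomial likelihood: each posterior αⱼ = prior αⱼ + observed count nⱼ.
Posterior concentration: (108.0, 17.3, 44.8, 4.2, 28.4), total = 202.7.
E[θ_{E}|data] = α_{E}/Σα = 28.4/202.7 = 0.1401.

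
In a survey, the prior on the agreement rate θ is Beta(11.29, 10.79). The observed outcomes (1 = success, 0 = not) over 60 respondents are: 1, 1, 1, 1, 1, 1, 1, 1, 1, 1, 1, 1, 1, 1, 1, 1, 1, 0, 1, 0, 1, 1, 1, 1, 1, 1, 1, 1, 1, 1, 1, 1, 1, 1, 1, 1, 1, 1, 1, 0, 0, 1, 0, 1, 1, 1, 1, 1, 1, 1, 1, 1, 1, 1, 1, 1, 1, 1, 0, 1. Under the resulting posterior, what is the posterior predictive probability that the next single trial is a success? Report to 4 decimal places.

0.7954

The Beta prior is conjugate to a Binomial/Bernoulli likelihood; the update adds successes to α and failures to β.
Posterior: Beta(α+k, β+n−k) = Beta(11.29+54, 10.79+6) = Beta(65.29, 16.79).
For a single future Bernoulli trial, P(success | data) = α/(α+β) = 0.7954.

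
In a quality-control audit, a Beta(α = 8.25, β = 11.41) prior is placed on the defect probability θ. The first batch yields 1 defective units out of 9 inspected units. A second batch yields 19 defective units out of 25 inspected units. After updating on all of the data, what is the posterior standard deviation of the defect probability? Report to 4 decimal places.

0.0675

The Beta prior is conjugate to a Binomial/Bernoulli likelihood; the update adds successes to α and failures to β.
After batch 1: Beta(8.25+1, 11.41+8) = Beta(9.25, 19.41).
After batch 2: Beta(9.25+19, 19.41+6) = Beta(28.25, 25.41).
Var = αβ/((α+β)²(α+β+1)) = 28.25·25.41/(53.66²·54.66) = 0.00456092; SD = √0.00456092 = 0.0675.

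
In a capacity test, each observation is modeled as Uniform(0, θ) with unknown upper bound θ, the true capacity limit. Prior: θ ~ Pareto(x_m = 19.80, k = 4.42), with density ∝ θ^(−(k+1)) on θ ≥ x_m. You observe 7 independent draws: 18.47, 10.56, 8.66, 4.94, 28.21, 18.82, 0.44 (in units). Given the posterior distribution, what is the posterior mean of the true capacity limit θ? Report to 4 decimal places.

30.9173

A Pareto(scale x_m, shape k) prior on the upper bound θ of Uniform(0, θ) is conjugate: posterior is Pareto(max(x_m, max xᵢ), k + n).
Sample maximum = 28.21; prior scale x_m = 19.80 → posterior scale = max = 28.21.
Posterior shape = 4.42 + 7 = 11.42.
E[θ|data] = k·x_m/(k−1) = 11.42·28.21/10.42 = 30.9173.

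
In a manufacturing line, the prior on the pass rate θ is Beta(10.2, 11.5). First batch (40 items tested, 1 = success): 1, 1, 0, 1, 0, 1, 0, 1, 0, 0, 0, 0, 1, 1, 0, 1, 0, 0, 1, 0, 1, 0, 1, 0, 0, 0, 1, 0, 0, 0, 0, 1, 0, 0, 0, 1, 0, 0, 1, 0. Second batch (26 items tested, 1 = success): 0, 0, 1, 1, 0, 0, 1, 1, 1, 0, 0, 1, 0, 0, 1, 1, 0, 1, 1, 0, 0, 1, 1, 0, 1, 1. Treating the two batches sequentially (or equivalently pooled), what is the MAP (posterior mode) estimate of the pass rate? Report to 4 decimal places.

The Beta prior is conjugate to a Binomial/Bernoulli likelihood; the update adds successes to α and failures to β.
After batch 1: Beta(10.2+15, 11.5+25) = Beta(25.2, 36.5).
After batch 2: Beta(25.2+14, 36.5+12) = Beta(39.2, 48.5).
Mode of Beta(a,b) for a,b>1 is (a−1)/(a+b−2) = 38.2/85.7 = 0.4457.

0.4457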